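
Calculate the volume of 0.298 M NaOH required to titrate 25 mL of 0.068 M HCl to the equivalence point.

At equivalence: moles acid = moles base. moles HCl = 0.068 × 25/1000 = 0.0017 mol. V_base = moles / 0.298 × 1000 = 5.7 mL.

V_{base} = 5.7 mL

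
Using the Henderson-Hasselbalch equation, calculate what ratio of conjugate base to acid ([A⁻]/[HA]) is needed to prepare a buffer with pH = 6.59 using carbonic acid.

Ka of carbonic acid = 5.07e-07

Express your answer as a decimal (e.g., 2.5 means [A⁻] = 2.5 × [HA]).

pKa = -log(5.07e-07) = 6.2950. pH = pKa + log([A⁻]/[HA]), so log([A⁻]/[HA]) = pH − pKa = 6.59 − 6.2950 = 0.2950. [A⁻]/[HA] = 10^(0.2950) = 1.97

[A⁻]/[HA] = 1.97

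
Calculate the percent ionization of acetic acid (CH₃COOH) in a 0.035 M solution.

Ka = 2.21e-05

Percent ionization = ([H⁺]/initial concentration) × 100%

Using Ka equilibrium: x² + Ka×x - Ka×C = 0. Solving: [H⁺] = 8.6851e-04. Percent = (8.6851e-04/0.035) × 100

Percent ionization = 2.48%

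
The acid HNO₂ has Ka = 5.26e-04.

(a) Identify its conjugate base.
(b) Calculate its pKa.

(a) The conjugate base is formed by removing one H⁺ from HNO₂, giving NO₂⁻. (b) pKa = -log(Ka) = -log(5.26e-04) = 3.28.

Conjugate base: NO₂⁻; pK_a = 3.28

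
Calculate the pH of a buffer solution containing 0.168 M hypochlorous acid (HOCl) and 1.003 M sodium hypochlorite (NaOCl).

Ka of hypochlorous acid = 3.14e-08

pKa = -log(3.14e-08) = 7.50. pH = pKa + log([A⁻]/[HA]) = 7.50 + log(1.003/0.168)

pH = 8.28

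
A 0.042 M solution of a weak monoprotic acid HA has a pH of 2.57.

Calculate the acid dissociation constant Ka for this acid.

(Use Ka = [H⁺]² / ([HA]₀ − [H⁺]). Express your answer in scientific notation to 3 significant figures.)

[H⁺] = 10^(−pH) = 10^(−2.57) = 2.692e-03 M. For HA ⇌ H⁺ + A⁻, Ka = [H⁺][A⁻]/[HA] = [H⁺]² / ([HA]₀ − [H⁺]) = (2.692e-03)² / (0.042 − 2.692e-03) = 1.84e-04.

K_a = 1.84e-04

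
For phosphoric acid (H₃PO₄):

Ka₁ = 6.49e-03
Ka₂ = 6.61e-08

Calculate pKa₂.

pKa₂ = -log(Ka₂) = -log(6.61e-08) = 7.18.

pK_{a2} = 7.18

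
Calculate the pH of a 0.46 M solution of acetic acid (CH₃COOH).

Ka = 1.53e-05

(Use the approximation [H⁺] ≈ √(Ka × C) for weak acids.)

[H⁺] = √(Ka × C) = √(1.53e-05 × 0.46) = 2.6529e-03. pH = -log(2.6529e-03)

pH = 2.58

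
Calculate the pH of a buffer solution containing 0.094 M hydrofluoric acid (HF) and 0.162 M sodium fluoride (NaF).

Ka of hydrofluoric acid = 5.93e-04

pKa = -log(5.93e-04) = 3.23. pH = pKa + log([A⁻]/[HA]) = 3.23 + log(0.162/0.094)

pH = 3.46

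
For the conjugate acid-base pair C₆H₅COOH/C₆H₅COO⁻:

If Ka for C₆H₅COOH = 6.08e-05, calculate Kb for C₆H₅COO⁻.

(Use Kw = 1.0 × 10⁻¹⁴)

For a conjugate pair Ka × Kb = Kw, so Kb = Kw/Ka = 1.0 × 10⁻¹⁴ / 6.08e-05 = 1.64e-10.

K_b = 1.64e-10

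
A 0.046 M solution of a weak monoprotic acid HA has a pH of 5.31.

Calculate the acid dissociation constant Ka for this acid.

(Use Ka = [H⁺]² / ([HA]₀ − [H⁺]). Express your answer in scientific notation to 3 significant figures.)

[H⁺] = 10^(−pH) = 10^(−5.31) = 4.898e-06 M. For HA ⇌ H⁺ + A⁻, Ka = [H⁺][A⁻]/[HA] = [H⁺]² / ([HA]₀ − [H⁺]) = (4.898e-06)² / (0.046 − 4.898e-06) = 5.22e-10.

K_a = 5.22e-10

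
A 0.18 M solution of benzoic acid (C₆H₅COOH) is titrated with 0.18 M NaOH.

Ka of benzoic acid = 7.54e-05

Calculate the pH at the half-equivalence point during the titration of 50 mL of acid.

At half-equivalence [HA] = [A⁻], so Henderson-Hasselbalch gives pH = pKa = -log(7.54e-05) = 4.12.

pH = pKa = 4.12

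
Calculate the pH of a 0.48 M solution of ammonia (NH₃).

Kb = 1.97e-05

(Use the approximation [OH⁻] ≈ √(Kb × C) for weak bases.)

[OH⁻] = √(Kb × C) = √(1.97e-05 × 0.48) = 3.0751e-03. pOH = 2.51, pH = 14 - pOH

pH = 11.49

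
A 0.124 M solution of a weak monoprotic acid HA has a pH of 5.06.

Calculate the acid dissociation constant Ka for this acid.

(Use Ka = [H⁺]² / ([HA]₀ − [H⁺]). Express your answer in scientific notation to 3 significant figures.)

[H⁺] = 10^(−pH) = 10^(−5.06) = 8.710e-06 M. For HA ⇌ H⁺ + A⁻, Ka = [H⁺][A⁻]/[HA] = [H⁺]² / ([HA]₀ − [H⁺]) = (8.710e-06)² / (0.124 − 8.710e-06) = 6.12e-10.

K_a = 6.12e-10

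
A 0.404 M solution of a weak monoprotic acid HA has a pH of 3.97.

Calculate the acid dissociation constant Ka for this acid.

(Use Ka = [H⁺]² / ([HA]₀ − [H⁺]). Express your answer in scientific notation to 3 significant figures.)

[H⁺] = 10^(−pH) = 10^(−3.97) = 1.072e-04 M. For HA ⇌ H⁺ + A⁻, Ka = [H⁺][A⁻]/[HA] = [H⁺]² / ([HA]₀ − [H⁺]) = (1.072e-04)² / (0.404 − 1.072e-04) = 2.84e-08.

K_a = 2.84e-08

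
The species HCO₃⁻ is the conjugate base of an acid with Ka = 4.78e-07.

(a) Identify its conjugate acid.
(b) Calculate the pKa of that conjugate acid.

(a) The conjugate acid is formed by adding one H⁺ to HCO₃⁻, giving H₂CO₃. (b) pKa = -log(Ka) = -log(4.78e-07) = 6.32.

Conjugate acid: H₂CO₃; pK_a = 6.32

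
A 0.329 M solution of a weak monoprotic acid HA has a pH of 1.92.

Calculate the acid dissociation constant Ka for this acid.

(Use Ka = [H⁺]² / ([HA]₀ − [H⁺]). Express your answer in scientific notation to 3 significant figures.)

[H⁺] = 10^(−pH) = 10^(−1.92) = 1.202e-02 M. For HA ⇌ H⁺ + A⁻, Ka = [H⁺][A⁻]/[HA] = [H⁺]² / ([HA]₀ − [H⁺]) = (1.202e-02)² / (0.329 − 1.202e-02) = 4.56e-04.

K_a = 4.56e-04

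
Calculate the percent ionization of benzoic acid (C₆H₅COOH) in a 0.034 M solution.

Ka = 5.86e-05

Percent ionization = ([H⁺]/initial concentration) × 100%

Using Ka equilibrium: x² + Ka×x - Ka×C = 0. Solving: [H⁺] = 1.3825e-03. Percent = (1.3825e-03/0.034) × 100

Percent ionization = 4.07%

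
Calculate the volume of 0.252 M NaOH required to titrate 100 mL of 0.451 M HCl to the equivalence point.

At equivalence: moles acid = moles base. moles HCl = 0.451 × 100/1000 = 0.0451 mol. V_base = moles / 0.252 × 1000 = 179.0 mL.

V_{base} = 179.0 mL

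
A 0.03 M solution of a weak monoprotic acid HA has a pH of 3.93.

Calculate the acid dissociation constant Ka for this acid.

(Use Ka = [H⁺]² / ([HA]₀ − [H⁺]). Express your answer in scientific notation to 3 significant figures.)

[H⁺] = 10^(−pH) = 10^(−3.93) = 1.175e-04 M. For HA ⇌ H⁺ + A⁻, Ka = [H⁺][A⁻]/[HA] = [H⁺]² / ([HA]₀ − [H⁺]) = (1.175e-04)² / (0.03 − 1.175e-04) = 4.62e-07.

K_a = 4.62e-07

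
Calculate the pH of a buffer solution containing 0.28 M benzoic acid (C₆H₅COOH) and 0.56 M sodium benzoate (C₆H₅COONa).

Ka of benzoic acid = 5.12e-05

pKa = -log(5.12e-05) = 4.29. pH = pKa + log([A⁻]/[HA]) = 4.29 + log(0.56/0.28)

pH = 4.59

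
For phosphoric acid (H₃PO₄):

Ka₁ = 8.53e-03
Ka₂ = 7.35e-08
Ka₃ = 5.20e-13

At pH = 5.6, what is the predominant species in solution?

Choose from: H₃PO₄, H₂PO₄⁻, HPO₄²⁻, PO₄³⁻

pKa₁ = 2.07, pKa₂ = 7.13, pKa₃ = 12.28. For a polyprotic acid the predominant species crosses at each pKa: below pKa_n the protonated form dominates, above it the deprotonated form does. At pH = 5.6, the predominant species is H₂PO₄⁻.

H₂PO₄⁻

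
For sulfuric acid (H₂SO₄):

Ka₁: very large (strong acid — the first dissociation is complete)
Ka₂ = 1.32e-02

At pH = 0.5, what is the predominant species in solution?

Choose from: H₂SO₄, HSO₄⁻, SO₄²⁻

The first dissociation is complete, so H₂SO₄ itself is never the predominant species in water; pKa₂ = -log(1.32e-02) = 1.88. For a polyprotic acid the predominant species crosses at each pKa: below pKa_n the protonated form dominates, above it the deprotonated form does. At pH = 0.5, the predominant species is HSO₄⁻.

HSO₄⁻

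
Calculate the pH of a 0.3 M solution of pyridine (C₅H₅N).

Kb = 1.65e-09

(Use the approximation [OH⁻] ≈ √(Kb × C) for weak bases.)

[OH⁻] = √(Kb × C) = √(1.65e-09 × 0.3) = 2.2249e-05. pOH = 4.65, pH = 14 - pOH

pH = 9.35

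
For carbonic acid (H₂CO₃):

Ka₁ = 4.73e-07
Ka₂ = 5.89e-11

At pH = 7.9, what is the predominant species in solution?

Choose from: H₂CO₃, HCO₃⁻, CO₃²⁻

pKa₁ = 6.33, pKa₂ = 10.23. For a polyprotic acid the predominant species crosses at each pKa: below pKa_n the protonated form dominates, above it the deprotonated form does. At pH = 7.9, the predominant species is HCO₃⁻.

HCO₃⁻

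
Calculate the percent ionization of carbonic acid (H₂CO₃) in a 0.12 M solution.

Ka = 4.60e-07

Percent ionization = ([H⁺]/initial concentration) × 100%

Using Ka equilibrium: x² + Ka×x - Ka×C = 0. Solving: [H⁺] = 2.3472e-04. Percent = (2.3472e-04/0.12) × 100

Percent ionization = 0.196%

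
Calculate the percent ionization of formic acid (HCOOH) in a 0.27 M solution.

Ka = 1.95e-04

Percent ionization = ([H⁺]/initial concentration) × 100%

Using Ka equilibrium: x² + Ka×x - Ka×C = 0. Solving: [H⁺] = 7.1592e-03. Percent = (7.1592e-03/0.27) × 100

Percent ionization = 2.65%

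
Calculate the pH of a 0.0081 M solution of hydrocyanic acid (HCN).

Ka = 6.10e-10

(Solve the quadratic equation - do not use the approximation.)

x² + Ka×x - Ka×C = 0. Using quadratic formula: [H⁺] = 2.2225e-06

pH = 5.65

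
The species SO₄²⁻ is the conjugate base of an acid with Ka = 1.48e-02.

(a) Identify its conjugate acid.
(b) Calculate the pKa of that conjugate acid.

(a) The conjugate acid is formed by adding one H⁺ to SO₄²⁻, giving HSO₄⁻. (b) pKa = -log(Ka) = -log(1.48e-02) = 1.83.

Conjugate acid: HSO₄⁻; pK_a = 1.83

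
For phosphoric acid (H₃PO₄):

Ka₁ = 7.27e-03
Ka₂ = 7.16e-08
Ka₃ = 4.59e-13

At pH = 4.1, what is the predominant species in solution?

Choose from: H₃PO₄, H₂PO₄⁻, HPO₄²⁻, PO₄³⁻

pKa₁ = 2.14, pKa₂ = 7.15, pKa₃ = 12.34. For a polyprotic acid the predominant species crosses at each pKa: below pKa_n the protonated form dominates, above it the deprotonated form does. At pH = 4.1, the predominant species is H₂PO₄⁻.

H₂PO₄⁻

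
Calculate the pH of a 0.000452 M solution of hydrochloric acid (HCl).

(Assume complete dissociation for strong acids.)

[H⁺] = 0.000452 M for strong acid. pH = -log[H⁺] = -log(0.000452)

pH = 3.34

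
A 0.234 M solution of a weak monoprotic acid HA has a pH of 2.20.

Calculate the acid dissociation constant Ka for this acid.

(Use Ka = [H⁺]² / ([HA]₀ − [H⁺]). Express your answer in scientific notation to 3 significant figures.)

[H⁺] = 10^(−pH) = 10^(−2.20) = 6.310e-03 M. For HA ⇌ H⁺ + A⁻, Ka = [H⁺][A⁻]/[HA] = [H⁺]² / ([HA]₀ − [H⁺]) = (6.310e-03)² / (0.234 − 6.310e-03) = 1.75e-04.

K_a = 1.75e-04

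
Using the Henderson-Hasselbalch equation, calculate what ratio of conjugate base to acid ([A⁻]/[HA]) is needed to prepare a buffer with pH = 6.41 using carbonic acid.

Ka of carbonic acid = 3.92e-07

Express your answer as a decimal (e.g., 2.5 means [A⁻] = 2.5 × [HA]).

pKa = -log(3.92e-07) = 6.4067. pH = pKa + log([A⁻]/[HA]), so log([A⁻]/[HA]) = pH − pKa = 6.41 − 6.4067 = 0.0033. [A⁻]/[HA] = 10^(0.0033) = 1.01

[A⁻]/[HA] = 1.01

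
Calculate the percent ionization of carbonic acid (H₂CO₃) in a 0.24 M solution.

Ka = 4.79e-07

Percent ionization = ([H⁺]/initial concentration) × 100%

Using Ka equilibrium: x² + Ka×x - Ka×C = 0. Solving: [H⁺] = 3.3882e-04. Percent = (3.3882e-04/0.24) × 100

Percent ionization = 0.141%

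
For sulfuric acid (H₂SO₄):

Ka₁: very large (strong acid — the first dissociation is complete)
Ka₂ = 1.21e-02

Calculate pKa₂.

pKa₂ = -log(Ka₂) = -log(1.21e-02) = 1.92.

pK_{a2} = 1.92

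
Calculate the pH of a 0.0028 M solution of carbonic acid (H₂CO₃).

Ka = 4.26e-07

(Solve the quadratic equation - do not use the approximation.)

x² + Ka×x - Ka×C = 0. Using quadratic formula: [H⁺] = 3.4325e-05

pH = 4.46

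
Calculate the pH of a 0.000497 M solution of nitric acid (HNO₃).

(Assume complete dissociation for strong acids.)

[H⁺] = 0.000497 M for strong acid. pH = -log[H⁺] = -log(0.000497)

pH = 3.30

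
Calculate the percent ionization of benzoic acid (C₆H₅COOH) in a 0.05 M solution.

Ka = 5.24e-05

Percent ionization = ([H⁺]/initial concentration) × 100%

Using Ka equilibrium: x² + Ka×x - Ka×C = 0. Solving: [H⁺] = 1.5927e-03. Percent = (1.5927e-03/0.05) × 100

Percent ionization = 3.19%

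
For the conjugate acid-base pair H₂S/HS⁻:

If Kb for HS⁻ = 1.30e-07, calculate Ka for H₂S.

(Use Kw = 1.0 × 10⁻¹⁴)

For a conjugate pair Ka × Kb = Kw, so Ka = Kw/Kb = 1.0 × 10⁻¹⁴ / 1.30e-07 = 7.69e-08.

K_a = 7.69e-08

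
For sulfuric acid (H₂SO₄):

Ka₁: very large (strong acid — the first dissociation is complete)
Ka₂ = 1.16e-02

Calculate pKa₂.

pKa₂ = -log(Ka₂) = -log(1.16e-02) = 1.94.

pK_{a2} = 1.94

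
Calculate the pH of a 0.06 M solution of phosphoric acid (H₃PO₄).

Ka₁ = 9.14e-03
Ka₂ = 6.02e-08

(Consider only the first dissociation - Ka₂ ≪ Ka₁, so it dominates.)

First dissociation dominates. From Ka₁ = [H⁺][HA⁻]/[H₂A], x² + Ka₁·x − Ka₁·C = 0 with C = 0.06 M and Ka₁ = 9.14e-03. Solving: [H⁺] = (−Ka₁ + √(Ka₁² + 4·Ka₁·C)) / 2 = 1.9290e-02 M. pH = -log(1.9290e-02) = 1.71.

pH = 1.71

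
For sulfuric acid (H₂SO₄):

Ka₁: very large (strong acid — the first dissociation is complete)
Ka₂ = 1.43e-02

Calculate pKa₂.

pKa₂ = -log(Ka₂) = -log(1.43e-02) = 1.84.

pK_{a2} = 1.84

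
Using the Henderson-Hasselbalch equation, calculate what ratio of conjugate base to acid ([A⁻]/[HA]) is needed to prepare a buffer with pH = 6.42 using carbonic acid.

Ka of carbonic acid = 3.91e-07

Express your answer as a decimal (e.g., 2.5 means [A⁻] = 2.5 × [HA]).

pKa = -log(3.91e-07) = 6.4078. pH = pKa + log([A⁻]/[HA]), so log([A⁻]/[HA]) = pH − pKa = 6.42 − 6.4078 = 0.0122. [A⁻]/[HA] = 10^(0.0122) = 1.03

[A⁻]/[HA] = 1.03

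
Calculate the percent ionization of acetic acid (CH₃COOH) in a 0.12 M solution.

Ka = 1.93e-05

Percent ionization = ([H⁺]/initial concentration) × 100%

Using Ka equilibrium: x² + Ka×x - Ka×C = 0. Solving: [H⁺] = 1.5122e-03. Percent = (1.5122e-03/0.12) × 100

Percent ionization = 1.26%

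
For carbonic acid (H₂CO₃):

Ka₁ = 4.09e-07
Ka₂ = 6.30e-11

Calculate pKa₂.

pKa₂ = -log(Ka₂) = -log(6.30e-11) = 10.20.

pK_{a2} = 10.20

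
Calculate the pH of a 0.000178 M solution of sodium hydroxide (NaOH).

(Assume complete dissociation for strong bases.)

[OH⁻] = 0.000178 M for strong base. pOH = -log[OH⁻] = 3.75, pH = 14 - pOH

pH = 10.25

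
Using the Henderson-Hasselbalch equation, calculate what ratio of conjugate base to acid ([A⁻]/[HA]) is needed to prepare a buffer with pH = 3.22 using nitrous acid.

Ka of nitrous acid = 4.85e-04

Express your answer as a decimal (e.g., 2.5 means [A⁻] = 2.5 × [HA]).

pKa = -log(4.85e-04) = 3.3143. pH = pKa + log([A⁻]/[HA]), so log([A⁻]/[HA]) = pH − pKa = 3.22 − 3.3143 = -0.0943. [A⁻]/[HA] = 10^(-0.0943) = 0.805

[A⁻]/[HA] = 0.805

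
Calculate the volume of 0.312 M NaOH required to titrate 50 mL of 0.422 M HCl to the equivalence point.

At equivalence: moles acid = moles base. moles HCl = 0.422 × 50/1000 = 0.0211 mol. V_base = moles / 0.312 × 1000 = 67.6 mL.

V_{base} = 67.6 mL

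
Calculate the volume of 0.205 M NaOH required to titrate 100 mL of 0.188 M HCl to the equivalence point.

At equivalence: moles acid = moles base. moles HCl = 0.188 × 100/1000 = 0.0188 mol. V_base = moles / 0.205 × 1000 = 91.7 mL.

V_{base} = 91.7 mL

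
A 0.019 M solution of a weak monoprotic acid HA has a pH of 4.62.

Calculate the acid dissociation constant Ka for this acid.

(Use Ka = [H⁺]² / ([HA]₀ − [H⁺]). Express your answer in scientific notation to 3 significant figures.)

[H⁺] = 10^(−pH) = 10^(−4.62) = 2.399e-05 M. For HA ⇌ H⁺ + A⁻, Ka = [H⁺][A⁻]/[HA] = [H⁺]² / ([HA]₀ − [H⁺]) = (2.399e-05)² / (0.019 − 2.399e-05) = 3.03e-08.

K_a = 3.03e-08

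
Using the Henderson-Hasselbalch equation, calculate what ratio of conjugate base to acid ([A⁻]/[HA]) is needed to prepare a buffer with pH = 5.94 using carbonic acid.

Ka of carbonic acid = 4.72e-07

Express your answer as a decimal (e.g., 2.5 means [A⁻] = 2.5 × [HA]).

pKa = -log(4.72e-07) = 6.3261. pH = pKa + log([A⁻]/[HA]), so log([A⁻]/[HA]) = pH − pKa = 5.94 − 6.3261 = -0.3861. [A⁻]/[HA] = 10^(-0.3861) = 0.411

[A⁻]/[HA] = 0.411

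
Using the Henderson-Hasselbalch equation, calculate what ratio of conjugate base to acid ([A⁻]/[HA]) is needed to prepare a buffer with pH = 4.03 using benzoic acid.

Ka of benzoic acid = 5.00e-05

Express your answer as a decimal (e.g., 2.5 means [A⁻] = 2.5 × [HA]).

pKa = -log(5.00e-05) = 4.3010. pH = pKa + log([A⁻]/[HA]), so log([A⁻]/[HA]) = pH − pKa = 4.03 − 4.3010 = -0.2710. [A⁻]/[HA] = 10^(-0.2710) = 0.536

[A⁻]/[HA] = 0.536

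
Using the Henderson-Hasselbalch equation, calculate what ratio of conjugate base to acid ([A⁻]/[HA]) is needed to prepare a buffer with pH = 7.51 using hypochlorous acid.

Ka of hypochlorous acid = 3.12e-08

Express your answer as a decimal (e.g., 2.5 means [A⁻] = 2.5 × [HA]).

pKa = -log(3.12e-08) = 7.5058. pH = pKa + log([A⁻]/[HA]), so log([A⁻]/[HA]) = pH − pKa = 7.51 − 7.5058 = 0.0042. [A⁻]/[HA] = 10^(0.0042) = 1.01

[A⁻]/[HA] = 1.01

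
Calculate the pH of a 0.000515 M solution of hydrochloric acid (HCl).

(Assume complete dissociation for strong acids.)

[H⁺] = 0.000515 M for strong acid. pH = -log[H⁺] = -log(0.000515)

pH = 3.29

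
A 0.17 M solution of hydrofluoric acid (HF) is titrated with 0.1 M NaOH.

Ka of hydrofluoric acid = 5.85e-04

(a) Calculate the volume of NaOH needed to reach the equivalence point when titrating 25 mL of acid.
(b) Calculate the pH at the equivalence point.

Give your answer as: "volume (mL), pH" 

moles acid = 0.17 × 25/1000 = 0.00425 mol; V_base = moles/0.1 × 1000 = 42.5 mL. At equivalence only the conjugate base is present: [A⁻] = 0.00425/0.068 = 6.2963e-02 M. Kb = Kw/Ka = 1.71e-11; [OH⁻] = √(Kb × [A⁻]) = 1.0374e-06; pOH = 5.98; pH = 14 - pOH = 8.02.

V = 42.5 mL, pH = 8.02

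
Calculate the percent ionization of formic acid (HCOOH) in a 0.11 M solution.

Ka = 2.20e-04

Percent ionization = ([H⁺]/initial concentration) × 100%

Using Ka equilibrium: x² + Ka×x - Ka×C = 0. Solving: [H⁺] = 4.8106e-03. Percent = (4.8106e-03/0.11) × 100

Percent ionization = 4.37%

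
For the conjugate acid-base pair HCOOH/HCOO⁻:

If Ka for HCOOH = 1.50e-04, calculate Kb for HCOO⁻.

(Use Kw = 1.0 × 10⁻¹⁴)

For a conjugate pair Ka × Kb = Kw, so Kb = Kw/Ka = 1.0 × 10⁻¹⁴ / 1.50e-04 = 6.67e-11.

K_b = 6.67e-11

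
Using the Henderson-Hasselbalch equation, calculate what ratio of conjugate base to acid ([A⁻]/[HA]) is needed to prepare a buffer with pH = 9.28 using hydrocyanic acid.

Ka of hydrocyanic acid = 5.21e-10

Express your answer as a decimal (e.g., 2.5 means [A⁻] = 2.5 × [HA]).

pKa = -log(5.21e-10) = 9.2832. pH = pKa + log([A⁻]/[HA]), so log([A⁻]/[HA]) = pH − pKa = 9.28 − 9.2832 = -0.0032. [A⁻]/[HA] = 10^(-0.0032) = 0.993

[A⁻]/[HA] = 0.993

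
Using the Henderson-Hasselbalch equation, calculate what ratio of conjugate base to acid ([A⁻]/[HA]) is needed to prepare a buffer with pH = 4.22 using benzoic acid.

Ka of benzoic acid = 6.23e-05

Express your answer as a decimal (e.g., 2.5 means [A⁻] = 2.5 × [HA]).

pKa = -log(6.23e-05) = 4.2055. pH = pKa + log([A⁻]/[HA]), so log([A⁻]/[HA]) = pH − pKa = 4.22 − 4.2055 = 0.0145. [A⁻]/[HA] = 10^(0.0145) = 1.03

[A⁻]/[HA] = 1.03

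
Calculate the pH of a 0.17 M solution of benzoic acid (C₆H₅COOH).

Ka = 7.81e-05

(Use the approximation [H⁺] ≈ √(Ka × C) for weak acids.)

[H⁺] = √(Ka × C) = √(7.81e-05 × 0.17) = 3.6438e-03. pH = -log(3.6438e-03)

pH = 2.44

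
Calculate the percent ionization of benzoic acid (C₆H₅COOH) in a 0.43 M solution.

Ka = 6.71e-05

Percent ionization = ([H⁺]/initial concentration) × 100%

Using Ka equilibrium: x² + Ka×x - Ka×C = 0. Solving: [H⁺] = 5.3381e-03. Percent = (5.3381e-03/0.43) × 100

Percent ionization = 1.24%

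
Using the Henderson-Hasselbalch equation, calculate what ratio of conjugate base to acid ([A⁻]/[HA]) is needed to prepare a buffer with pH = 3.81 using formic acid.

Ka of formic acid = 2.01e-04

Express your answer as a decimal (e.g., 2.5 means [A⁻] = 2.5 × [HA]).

pKa = -log(2.01e-04) = 3.6968. pH = pKa + log([A⁻]/[HA]), so log([A⁻]/[HA]) = pH − pKa = 3.81 − 3.6968 = 0.1132. [A⁻]/[HA] = 10^(0.1132) = 1.30

[A⁻]/[HA] = 1.30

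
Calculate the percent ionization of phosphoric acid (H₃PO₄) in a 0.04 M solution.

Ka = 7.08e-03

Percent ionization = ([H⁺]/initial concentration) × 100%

Using Ka equilibrium: x² + Ka×x - Ka×C = 0. Solving: [H⁺] = 1.3657e-02. Percent = (1.3657e-02/0.04) × 100

Percent ionization = 34.1%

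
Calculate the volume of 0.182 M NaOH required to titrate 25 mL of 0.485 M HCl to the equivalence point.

At equivalence: moles acid = moles base. moles HCl = 0.485 × 25/1000 = 0.01213 mol. V_base = moles / 0.182 × 1000 = 66.6 mL.

V_{base} = 66.6 mL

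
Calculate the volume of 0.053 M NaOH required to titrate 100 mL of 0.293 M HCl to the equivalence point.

At equivalence: moles acid = moles base. moles HCl = 0.293 × 100/1000 = 0.0293 mol. V_base = moles / 0.053 × 1000 = 552.8 mL.

V_{base} = 552.8 mL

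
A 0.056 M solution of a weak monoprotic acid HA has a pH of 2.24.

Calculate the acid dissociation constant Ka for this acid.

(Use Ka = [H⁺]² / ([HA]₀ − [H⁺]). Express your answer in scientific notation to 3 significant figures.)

[H⁺] = 10^(−pH) = 10^(−2.24) = 5.754e-03 M. For HA ⇌ H⁺ + A⁻, Ka = [H⁺][A⁻]/[HA] = [H⁺]² / ([HA]₀ − [H⁺]) = (5.754e-03)² / (0.056 − 5.754e-03) = 6.59e-04.

K_a = 6.59e-04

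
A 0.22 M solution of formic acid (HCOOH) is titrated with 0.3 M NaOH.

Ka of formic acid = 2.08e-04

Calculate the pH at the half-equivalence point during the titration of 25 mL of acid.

At half-equivalence [HA] = [A⁻], so Henderson-Hasselbalch gives pH = pKa = -log(2.08e-04) = 3.68.

pH = pKa = 3.68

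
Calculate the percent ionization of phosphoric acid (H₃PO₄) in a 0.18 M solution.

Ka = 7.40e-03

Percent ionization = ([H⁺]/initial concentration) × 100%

Using Ka equilibrium: x² + Ka×x - Ka×C = 0. Solving: [H⁺] = 3.2984e-02. Percent = (3.2984e-02/0.18) × 100

Percent ionization = 18.3%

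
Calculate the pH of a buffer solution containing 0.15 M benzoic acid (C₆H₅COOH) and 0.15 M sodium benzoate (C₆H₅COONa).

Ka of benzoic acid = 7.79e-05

pKa = -log(7.79e-05) = 4.11. pH = pKa + log([A⁻]/[HA]) = 4.11 + log(0.15/0.15)

pH = 4.11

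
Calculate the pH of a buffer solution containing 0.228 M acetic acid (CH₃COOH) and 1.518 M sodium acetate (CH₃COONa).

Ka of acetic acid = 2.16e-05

pKa = -log(2.16e-05) = 4.67. pH = pKa + log([A⁻]/[HA]) = 4.67 + log(1.518/0.228)

pH = 5.49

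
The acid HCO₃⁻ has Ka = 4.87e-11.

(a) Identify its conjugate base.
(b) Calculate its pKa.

(a) The conjugate base is formed by removing one H⁺ from HCO₃⁻, giving CO₃²⁻. (b) pKa = -log(Ka) = -log(4.87e-11) = 10.31.

Conjugate base: CO₃²⁻; pK_a = 10.31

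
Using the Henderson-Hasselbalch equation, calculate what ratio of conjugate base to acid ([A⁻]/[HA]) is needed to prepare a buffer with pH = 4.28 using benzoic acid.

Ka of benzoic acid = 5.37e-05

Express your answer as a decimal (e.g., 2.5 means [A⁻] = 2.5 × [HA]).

pKa = -log(5.37e-05) = 4.2700. pH = pKa + log([A⁻]/[HA]), so log([A⁻]/[HA]) = pH − pKa = 4.28 − 4.2700 = 0.0100. [A⁻]/[HA] = 10^(0.0100) = 1.02

[A⁻]/[HA] = 1.02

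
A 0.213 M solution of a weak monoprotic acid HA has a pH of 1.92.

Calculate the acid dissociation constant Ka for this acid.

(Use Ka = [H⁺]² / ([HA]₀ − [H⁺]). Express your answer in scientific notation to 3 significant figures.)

[H⁺] = 10^(−pH) = 10^(−1.92) = 1.202e-02 M. For HA ⇌ H⁺ + A⁻, Ka = [H⁺][A⁻]/[HA] = [H⁺]² / ([HA]₀ − [H⁺]) = (1.202e-02)² / (0.213 − 1.202e-02) = 7.19e-04.

K_a = 7.19e-04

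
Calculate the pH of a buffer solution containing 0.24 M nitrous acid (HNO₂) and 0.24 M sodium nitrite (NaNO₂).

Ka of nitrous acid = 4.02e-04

pKa = -log(4.02e-04) = 3.40. pH = pKa + log([A⁻]/[HA]) = 3.40 + log(0.24/0.24)

pH = 3.40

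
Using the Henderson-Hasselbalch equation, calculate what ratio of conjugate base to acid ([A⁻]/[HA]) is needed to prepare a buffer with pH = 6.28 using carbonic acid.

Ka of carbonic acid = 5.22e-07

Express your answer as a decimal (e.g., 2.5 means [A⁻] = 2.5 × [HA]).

pKa = -log(5.22e-07) = 6.2823. pH = pKa + log([A⁻]/[HA]), so log([A⁻]/[HA]) = pH − pKa = 6.28 − 6.2823 = -0.0023. [A⁻]/[HA] = 10^(-0.0023) = 0.995

[A⁻]/[HA] = 0.995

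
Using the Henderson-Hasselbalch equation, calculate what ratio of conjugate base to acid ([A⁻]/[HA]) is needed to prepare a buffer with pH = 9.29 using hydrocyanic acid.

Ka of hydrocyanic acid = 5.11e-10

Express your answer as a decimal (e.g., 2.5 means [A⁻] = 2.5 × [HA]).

pKa = -log(5.11e-10) = 9.2916. pH = pKa + log([A⁻]/[HA]), so log([A⁻]/[HA]) = pH − pKa = 9.29 − 9.2916 = -0.0016. [A⁻]/[HA] = 10^(-0.0016) = 0.996

[A⁻]/[HA] = 0.996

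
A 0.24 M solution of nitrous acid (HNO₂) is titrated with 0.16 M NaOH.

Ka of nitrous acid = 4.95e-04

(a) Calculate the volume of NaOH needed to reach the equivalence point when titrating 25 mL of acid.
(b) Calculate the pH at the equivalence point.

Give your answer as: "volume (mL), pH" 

moles acid = 0.24 × 25/1000 = 0.006 mol; V_base = moles/0.16 × 1000 = 37.5 mL. At equivalence only the conjugate base is present: [A⁻] = 0.006/0.062 = 9.6000e-02 M. Kb = Kw/Ka = 2.02e-11; [OH⁻] = √(Kb × [A⁻]) = 1.3926e-06; pOH = 5.86; pH = 14 - pOH = 8.14.

V = 37.5 mL, pH = 8.14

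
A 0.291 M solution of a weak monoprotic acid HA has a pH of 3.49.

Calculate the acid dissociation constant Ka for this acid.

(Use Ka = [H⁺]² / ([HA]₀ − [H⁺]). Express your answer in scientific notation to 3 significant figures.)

[H⁺] = 10^(−pH) = 10^(−3.49) = 3.236e-04 M. For HA ⇌ H⁺ + A⁻, Ka = [H⁺][A⁻]/[HA] = [H⁺]² / ([HA]₀ − [H⁺]) = (3.236e-04)² / (0.291 − 3.236e-04) = 3.60e-07.

K_a = 3.60e-07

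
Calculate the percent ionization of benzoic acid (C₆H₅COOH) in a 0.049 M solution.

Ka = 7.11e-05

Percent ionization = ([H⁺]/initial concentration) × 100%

Using Ka equilibrium: x² + Ka×x - Ka×C = 0. Solving: [H⁺] = 1.8313e-03. Percent = (1.8313e-03/0.049) × 100

Percent ionization = 3.74%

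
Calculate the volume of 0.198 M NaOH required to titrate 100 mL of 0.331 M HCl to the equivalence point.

At equivalence: moles acid = moles base. moles HCl = 0.331 × 100/1000 = 0.0331 mol. V_base = moles / 0.198 × 1000 = 167.2 mL.

V_{base} = 167.2 mL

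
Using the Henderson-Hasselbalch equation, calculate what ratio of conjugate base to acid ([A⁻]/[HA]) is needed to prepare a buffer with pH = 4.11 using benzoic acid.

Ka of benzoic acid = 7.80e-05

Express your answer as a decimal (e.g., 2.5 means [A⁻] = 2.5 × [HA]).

pKa = -log(7.80e-05) = 4.1079. pH = pKa + log([A⁻]/[HA]), so log([A⁻]/[HA]) = pH − pKa = 4.11 − 4.1079 = 0.0021. [A⁻]/[HA] = 10^(0.0021) = 1.00

[A⁻]/[HA] = 1.00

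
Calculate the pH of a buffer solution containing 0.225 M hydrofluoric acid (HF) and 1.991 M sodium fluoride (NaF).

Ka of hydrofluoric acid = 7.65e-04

pKa = -log(7.65e-04) = 3.12. pH = pKa + log([A⁻]/[HA]) = 3.12 + log(1.991/0.225)

pH = 4.06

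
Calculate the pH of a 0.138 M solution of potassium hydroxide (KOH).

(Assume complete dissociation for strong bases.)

[OH⁻] = 0.138 M for strong base. pOH = -log[OH⁻] = 0.86, pH = 14 - pOH

pH = 13.14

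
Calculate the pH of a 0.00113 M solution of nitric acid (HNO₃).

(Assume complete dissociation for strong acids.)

[H⁺] = 0.00113 M for strong acid. pH = -log[H⁺] = -log(0.00113)

pH = 2.95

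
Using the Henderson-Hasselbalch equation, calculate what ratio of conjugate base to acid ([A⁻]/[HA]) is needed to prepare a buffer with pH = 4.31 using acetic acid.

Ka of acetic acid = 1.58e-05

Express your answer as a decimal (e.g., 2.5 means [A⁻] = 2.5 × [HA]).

pKa = -log(1.58e-05) = 4.8013. pH = pKa + log([A⁻]/[HA]), so log([A⁻]/[HA]) = pH − pKa = 4.31 − 4.8013 = -0.4913. [A⁻]/[HA] = 10^(-0.4913) = 0.323

[A⁻]/[HA] = 0.323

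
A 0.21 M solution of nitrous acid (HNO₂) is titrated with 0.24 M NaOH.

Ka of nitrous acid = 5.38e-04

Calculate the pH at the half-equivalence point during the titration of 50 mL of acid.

At half-equivalence [HA] = [A⁻], so Henderson-Hasselbalch gives pH = pKa = -log(5.38e-04) = 3.27.

pH = pKa = 3.27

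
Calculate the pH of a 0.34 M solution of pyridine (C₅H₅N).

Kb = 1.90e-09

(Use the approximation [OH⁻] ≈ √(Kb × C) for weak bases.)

[OH⁻] = √(Kb × C) = √(1.90e-09 × 0.34) = 2.5417e-05. pOH = 4.59, pH = 14 - pOH

pH = 9.41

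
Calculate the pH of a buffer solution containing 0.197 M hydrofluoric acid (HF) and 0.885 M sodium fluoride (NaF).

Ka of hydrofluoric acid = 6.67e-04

pKa = -log(6.67e-04) = 3.18. pH = pKa + log([A⁻]/[HA]) = 3.18 + log(0.885/0.197)

pH = 3.83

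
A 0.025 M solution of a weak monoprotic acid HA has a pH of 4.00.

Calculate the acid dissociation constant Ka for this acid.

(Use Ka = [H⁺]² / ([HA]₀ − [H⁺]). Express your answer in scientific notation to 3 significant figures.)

[H⁺] = 10^(−pH) = 10^(−4.00) = 1.000e-04 M. For HA ⇌ H⁺ + A⁻, Ka = [H⁺][A⁻]/[HA] = [H⁺]² / ([HA]₀ − [H⁺]) = (1.000e-04)² / (0.025 − 1.000e-04) = 4.02e-07.

K_a = 4.02e-07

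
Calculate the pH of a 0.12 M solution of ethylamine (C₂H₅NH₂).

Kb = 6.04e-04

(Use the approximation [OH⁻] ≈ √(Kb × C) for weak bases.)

[OH⁻] = √(Kb × C) = √(6.04e-04 × 0.12) = 8.5135e-03. pOH = 2.07, pH = 14 - pOH

pH = 11.93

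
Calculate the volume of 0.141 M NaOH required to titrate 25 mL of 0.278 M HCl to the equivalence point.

At equivalence: moles acid = moles base. moles HCl = 0.278 × 25/1000 = 0.00695 mol. V_base = moles / 0.141 × 1000 = 49.3 mL.

V_{base} = 49.3 mL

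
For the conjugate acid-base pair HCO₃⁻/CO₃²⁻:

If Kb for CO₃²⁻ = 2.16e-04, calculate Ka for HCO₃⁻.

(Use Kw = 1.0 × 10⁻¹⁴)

For a conjugate pair Ka × Kb = Kw, so Ka = Kw/Kb = 1.0 × 10⁻¹⁴ / 2.16e-04 = 4.63e-11.

K_a = 4.63e-11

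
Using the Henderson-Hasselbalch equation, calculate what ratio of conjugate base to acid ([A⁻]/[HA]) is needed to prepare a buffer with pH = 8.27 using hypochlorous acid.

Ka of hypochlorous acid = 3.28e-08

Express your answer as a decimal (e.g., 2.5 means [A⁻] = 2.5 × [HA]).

pKa = -log(3.28e-08) = 7.4841. pH = pKa + log([A⁻]/[HA]), so log([A⁻]/[HA]) = pH − pKa = 8.27 − 7.4841 = 0.7859. [A⁻]/[HA] = 10^(0.7859) = 6.11

[A⁻]/[HA] = 6.11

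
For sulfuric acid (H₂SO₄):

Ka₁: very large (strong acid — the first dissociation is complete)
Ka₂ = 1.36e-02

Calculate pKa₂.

pKa₂ = -log(Ka₂) = -log(1.36e-02) = 1.87.

pK_{a2} = 1.87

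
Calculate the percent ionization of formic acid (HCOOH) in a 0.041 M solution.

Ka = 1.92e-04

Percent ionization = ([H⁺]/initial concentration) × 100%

Using Ka equilibrium: x² + Ka×x - Ka×C = 0. Solving: [H⁺] = 2.7114e-03. Percent = (2.7114e-03/0.041) × 100

Percent ionization = 6.61%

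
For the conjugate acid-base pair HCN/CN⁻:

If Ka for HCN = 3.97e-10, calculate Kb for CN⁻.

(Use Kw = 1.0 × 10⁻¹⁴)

For a conjugate pair Ka × Kb = Kw, so Kb = Kw/Ka = 1.0 × 10⁻¹⁴ / 3.97e-10 = 2.52e-05.

K_b = 2.52e-05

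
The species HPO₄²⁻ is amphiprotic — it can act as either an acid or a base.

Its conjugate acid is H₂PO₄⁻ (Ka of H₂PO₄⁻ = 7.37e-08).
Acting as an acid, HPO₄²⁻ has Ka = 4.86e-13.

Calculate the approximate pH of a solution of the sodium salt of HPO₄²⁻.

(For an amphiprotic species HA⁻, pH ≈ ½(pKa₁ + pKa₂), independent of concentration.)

pKa₁ = -log(7.37e-08) = 7.13; pKa₂ = -log(4.86e-13) = 12.31. For an amphiprotic species, pH ≈ ½(pKa₁ + pKa₂) = ½(7.13 + 12.31) = 9.72.

pH = 9.72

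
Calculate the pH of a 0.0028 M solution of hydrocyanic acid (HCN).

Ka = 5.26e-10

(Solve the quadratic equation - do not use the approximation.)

x² + Ka×x - Ka×C = 0. Using quadratic formula: [H⁺] = 1.2133e-06

pH = 5.92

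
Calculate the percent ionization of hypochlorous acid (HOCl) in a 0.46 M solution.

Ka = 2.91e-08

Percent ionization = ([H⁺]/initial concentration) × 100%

Using Ka equilibrium: x² + Ka×x - Ka×C = 0. Solving: [H⁺] = 1.1568e-04. Percent = (1.1568e-04/0.46) × 100

Percent ionization = 0.0251%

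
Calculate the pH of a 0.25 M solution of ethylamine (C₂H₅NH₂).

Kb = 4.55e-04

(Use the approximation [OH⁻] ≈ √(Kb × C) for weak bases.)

[OH⁻] = √(Kb × C) = √(4.55e-04 × 0.25) = 1.0665e-02. pOH = 1.97, pH = 14 - pOH

pH = 12.03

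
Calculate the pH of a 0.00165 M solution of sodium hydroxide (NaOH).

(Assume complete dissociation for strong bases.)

[OH⁻] = 0.00165 M for strong base. pOH = -log[OH⁻] = 2.78, pH = 14 - pOH

pH = 11.22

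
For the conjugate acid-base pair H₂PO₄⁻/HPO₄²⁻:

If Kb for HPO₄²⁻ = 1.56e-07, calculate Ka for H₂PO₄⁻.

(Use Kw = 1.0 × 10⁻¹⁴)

For a conjugate pair Ka × Kb = Kw, so Ka = Kw/Kb = 1.0 × 10⁻¹⁴ / 1.56e-07 = 6.41e-08.

K_a = 6.41e-08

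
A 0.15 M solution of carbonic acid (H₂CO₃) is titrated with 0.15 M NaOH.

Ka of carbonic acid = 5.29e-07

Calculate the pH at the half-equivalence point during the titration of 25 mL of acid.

At half-equivalence [HA] = [A⁻], so Henderson-Hasselbalch gives pH = pKa = -log(5.29e-07) = 6.28.

pH = pKa = 6.28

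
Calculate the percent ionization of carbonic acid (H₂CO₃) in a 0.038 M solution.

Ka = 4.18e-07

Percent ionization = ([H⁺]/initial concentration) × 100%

Using Ka equilibrium: x² + Ka×x - Ka×C = 0. Solving: [H⁺] = 1.2582e-04. Percent = (1.2582e-04/0.038) × 100

Percent ionization = 0.331%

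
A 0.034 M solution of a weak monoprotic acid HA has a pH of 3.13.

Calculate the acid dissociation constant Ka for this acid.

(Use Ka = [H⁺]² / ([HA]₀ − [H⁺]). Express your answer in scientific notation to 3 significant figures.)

[H⁺] = 10^(−pH) = 10^(−3.13) = 7.413e-04 M. For HA ⇌ H⁺ + A⁻, Ka = [H⁺][A⁻]/[HA] = [H⁺]² / ([HA]₀ − [H⁺]) = (7.413e-04)² / (0.034 − 7.413e-04) = 1.65e-05.

K_a = 1.65e-05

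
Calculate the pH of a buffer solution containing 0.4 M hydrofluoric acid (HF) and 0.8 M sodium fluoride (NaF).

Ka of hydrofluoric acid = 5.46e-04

pKa = -log(5.46e-04) = 3.26. pH = pKa + log([A⁻]/[HA]) = 3.26 + log(0.8/0.4)

pH = 3.56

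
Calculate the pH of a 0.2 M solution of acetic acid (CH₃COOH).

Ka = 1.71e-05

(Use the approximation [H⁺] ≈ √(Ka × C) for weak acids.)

[H⁺] = √(Ka × C) = √(1.71e-05 × 0.2) = 1.8493e-03. pH = -log(1.8493e-03)

pH = 2.73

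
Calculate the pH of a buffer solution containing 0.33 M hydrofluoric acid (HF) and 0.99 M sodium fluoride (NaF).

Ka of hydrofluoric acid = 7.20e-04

pKa = -log(7.20e-04) = 3.14. pH = pKa + log([A⁻]/[HA]) = 3.14 + log(0.99/0.33)

pH = 3.62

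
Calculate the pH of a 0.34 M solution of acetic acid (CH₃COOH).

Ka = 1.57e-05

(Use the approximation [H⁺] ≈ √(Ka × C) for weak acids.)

[H⁺] = √(Ka × C) = √(1.57e-05 × 0.34) = 2.3104e-03. pH = -log(2.3104e-03)

pH = 2.64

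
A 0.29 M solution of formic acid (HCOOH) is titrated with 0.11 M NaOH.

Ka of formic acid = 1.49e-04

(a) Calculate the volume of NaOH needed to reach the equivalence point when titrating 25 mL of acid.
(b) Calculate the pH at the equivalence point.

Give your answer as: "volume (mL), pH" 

moles acid = 0.29 × 25/1000 = 0.00725 mol; V_base = moles/0.11 × 1000 = 65.9 mL. At equivalence only the conjugate base is present: [A⁻] = 0.00725/0.091 = 7.9750e-02 M. Kb = Kw/Ka = 6.71e-11; [OH⁻] = √(Kb × [A⁻]) = 2.3135e-06; pOH = 5.64; pH = 14 - pOH = 8.36.

V = 65.9 mL, pH = 8.36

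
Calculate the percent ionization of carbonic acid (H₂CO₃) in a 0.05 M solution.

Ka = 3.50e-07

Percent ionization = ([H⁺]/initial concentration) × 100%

Using Ka equilibrium: x² + Ka×x - Ka×C = 0. Solving: [H⁺] = 1.3211e-04. Percent = (1.3211e-04/0.05) × 100

Percent ionization = 0.264%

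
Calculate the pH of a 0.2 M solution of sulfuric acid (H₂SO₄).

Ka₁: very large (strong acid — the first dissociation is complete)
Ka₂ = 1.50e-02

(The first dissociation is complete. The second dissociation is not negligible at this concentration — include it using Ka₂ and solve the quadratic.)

First dissociation is complete: [H⁺]₀ = [HSO₄⁻]₀ = C = 0.2 M. Second dissociation HSO₄⁻ ⇌ H⁺ + SO₄²⁻: let x = [SO₄²⁻]. Ka₂ = (C + x)·x / (C − x) = 1.50e-02 → x² + (C + Ka₂)·x − Ka₂·C = 0 → x² + 0.21500·x − 3.000e-03 = 0. x = (−0.21500 + √(0.21500² + 4 × 3.000e-03)) / 2 = 1.3149e-02 M. [H⁺] = C + x = 0.2 + 1.3149e-02 = 2.1315e-01 M. pH = -log(2.1315e-01) = 0.67.

pH = 0.67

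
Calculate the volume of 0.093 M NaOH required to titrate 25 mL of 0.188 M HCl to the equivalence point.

At equivalence: moles acid = moles base. moles HCl = 0.188 × 25/1000 = 0.0047 mol. V_base = moles / 0.093 × 1000 = 50.5 mL.

V_{base} = 50.5 mL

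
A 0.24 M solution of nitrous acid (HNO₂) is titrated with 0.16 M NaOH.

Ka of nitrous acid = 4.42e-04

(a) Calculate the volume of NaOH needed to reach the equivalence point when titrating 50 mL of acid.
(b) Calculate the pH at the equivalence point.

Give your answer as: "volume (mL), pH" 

moles acid = 0.24 × 50/1000 = 0.012 mol; V_base = moles/0.16 × 1000 = 75.0 mL. At equivalence only the conjugate base is present: [A⁻] = 0.012/0.125 = 9.6000e-02 M. Kb = Kw/Ka = 2.26e-11; [OH⁻] = √(Kb × [A⁻]) = 1.4738e-06; pOH = 5.83; pH = 14 - pOH = 8.17.

V = 75.0 mL, pH = 8.17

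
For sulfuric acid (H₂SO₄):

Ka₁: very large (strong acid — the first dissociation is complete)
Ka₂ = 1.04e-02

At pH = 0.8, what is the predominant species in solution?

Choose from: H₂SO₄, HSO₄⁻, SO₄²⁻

The first dissociation is complete, so H₂SO₄ itself is never the predominant species in water; pKa₂ = -log(1.04e-02) = 1.98. For a polyprotic acid the predominant species crosses at each pKa: below pKa_n the protonated form dominates, above it the deprotonated form does. At pH = 0.8, the predominant species is HSO₄⁻.

HSO₄⁻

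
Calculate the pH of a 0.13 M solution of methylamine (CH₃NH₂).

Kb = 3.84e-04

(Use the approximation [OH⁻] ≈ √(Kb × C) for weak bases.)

[OH⁻] = √(Kb × C) = √(3.84e-04 × 0.13) = 7.0654e-03. pOH = 2.15, pH = 14 - pOH

pH = 11.85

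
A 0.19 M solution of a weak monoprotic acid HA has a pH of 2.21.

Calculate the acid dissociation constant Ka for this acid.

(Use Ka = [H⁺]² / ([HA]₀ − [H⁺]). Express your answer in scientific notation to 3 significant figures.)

[H⁺] = 10^(−pH) = 10^(−2.21) = 6.166e-03 M. For HA ⇌ H⁺ + A⁻, Ka = [H⁺][A⁻]/[HA] = [H⁺]² / ([HA]₀ − [H⁺]) = (6.166e-03)² / (0.19 − 6.166e-03) = 2.07e-04.

K_a = 2.07e-04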